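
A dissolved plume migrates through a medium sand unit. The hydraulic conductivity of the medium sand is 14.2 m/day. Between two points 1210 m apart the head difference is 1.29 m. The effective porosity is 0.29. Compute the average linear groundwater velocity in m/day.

Hydraulic gradient i = Δh / L = 1.29 / 1210 = 0.001066.
Darcy flux q = K · i = 14.20 × 0.001066 = 0.01514 m/day.
Seepage velocity v = q / n_e = 0.01514 / 0.29 = 0.05220 m/day.

0.0522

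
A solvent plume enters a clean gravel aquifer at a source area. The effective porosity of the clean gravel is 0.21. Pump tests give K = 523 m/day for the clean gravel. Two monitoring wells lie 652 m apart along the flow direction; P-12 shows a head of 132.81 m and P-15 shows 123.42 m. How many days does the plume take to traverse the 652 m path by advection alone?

Hydraulic gradient i = (132.81 − 123.42) / 652 = 9.39 / 652 = 0.01440.
Darcy flux q = K · i = 523.0 × 0.01440 = 7.532 m/day.
Seepage velocity v = q / n_e = 7.532 / 0.21 = 35.87 m/day.
Travel time t = L / v = 652 / 35.87 = 18.18 days.

18.2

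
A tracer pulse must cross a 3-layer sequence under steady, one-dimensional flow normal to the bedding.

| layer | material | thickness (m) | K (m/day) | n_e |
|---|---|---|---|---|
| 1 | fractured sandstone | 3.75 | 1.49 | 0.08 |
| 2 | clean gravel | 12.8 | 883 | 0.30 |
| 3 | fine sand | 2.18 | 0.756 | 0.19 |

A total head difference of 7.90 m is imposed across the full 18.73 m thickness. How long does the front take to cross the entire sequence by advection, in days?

With flow normal to the layers, continuity requires the same specific discharge q through every layer.
Σ(b_i/K_i) = 3.75/1.49 + 12.8/883 + 2.18/0.756 = 5.415 d.
q = Δh / Σ(b_i/K_i) = 7.90 / 5.415 = 1.459 m/day.
In each layer the seepage velocity is v_i = q/n_i, so the layer transit time is t_i = b_i·n_i / q:
  layer 1 (fractured sandstone): t_1 = 3.75 × 0.08 / 1.459 = 0.2056 d
  layer 2 (clean gravel): t_2 = 12.8 × 0.30 / 1.459 = 2.632 d
  layer 3 (fine sand): t_3 = 2.18 × 0.19 / 1.459 = 0.2839 d
Total t = Σ t_i = 3.122 days.

3.12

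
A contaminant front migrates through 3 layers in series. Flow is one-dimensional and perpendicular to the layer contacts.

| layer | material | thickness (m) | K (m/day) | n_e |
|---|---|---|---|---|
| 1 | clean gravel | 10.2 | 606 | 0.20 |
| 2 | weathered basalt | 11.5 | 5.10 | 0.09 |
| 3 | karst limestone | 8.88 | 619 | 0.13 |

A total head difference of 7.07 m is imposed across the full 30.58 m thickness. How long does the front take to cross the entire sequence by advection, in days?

With flow normal to the layers, continuity requires the same specific discharge q through every layer.
Σ(b_i/K_i) = 10.2/606 + 11.5/5.10 + 8.88/619 = 2.286 d.
q = Δh / Σ(b_i/K_i) = 7.07 / 2.286 = 3.093 m/day.
In each layer the seepage velocity is v_i = q/n_i, so the layer transit time is t_i = b_i·n_i / q:
  layer 1 (clean gravel): t_1 = 10.2 × 0.20 / 3.093 = 0.6596 d
  layer 2 (weathered basalt): t_2 = 11.5 × 0.09 / 3.093 = 0.3347 d
  layer 3 (karst limestone): t_3 = 8.88 × 0.13 / 3.093 = 0.3733 d
Total t = Σ t_i = 1.368 days.

1.37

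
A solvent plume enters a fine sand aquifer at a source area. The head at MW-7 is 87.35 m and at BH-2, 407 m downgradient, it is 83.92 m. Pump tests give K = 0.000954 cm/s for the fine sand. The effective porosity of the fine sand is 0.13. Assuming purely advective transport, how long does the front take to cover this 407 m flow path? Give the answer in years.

20.9

Convert K: 0.000954 cm/s × 864 = 0.8243 m/day.
Hydraulic gradient i = (87.35 − 83.92) / 407 = 3.43 / 407 = 0.008428.
Darcy flux q = K · i = 0.8243 × 0.008428 = 0.006946 m/day.
Seepage velocity v = q / n_e = 0.006946 / 0.13 = 0.05343 m/day.
Travel time t = L / v = 407 / 0.05343 = 7617 days = 20.85 years.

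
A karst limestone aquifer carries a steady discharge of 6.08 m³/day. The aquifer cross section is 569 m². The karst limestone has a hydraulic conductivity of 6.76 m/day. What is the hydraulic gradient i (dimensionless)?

From Q = K·A·i, i = Q / (K·A) = 6.08 / (6.760 × 569.0) = 0.001581.

0.00158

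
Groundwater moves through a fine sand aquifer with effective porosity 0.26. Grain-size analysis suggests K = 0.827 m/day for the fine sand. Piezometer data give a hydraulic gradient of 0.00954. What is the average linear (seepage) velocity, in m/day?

0.0303

Hydraulic gradient i = 0.00954.
Darcy flux q = K · i = 0.8270 × 0.009540 = 0.007890 m/day.
Seepage velocity v = q / n_e = 0.007890 / 0.26 = 0.03034 m/day.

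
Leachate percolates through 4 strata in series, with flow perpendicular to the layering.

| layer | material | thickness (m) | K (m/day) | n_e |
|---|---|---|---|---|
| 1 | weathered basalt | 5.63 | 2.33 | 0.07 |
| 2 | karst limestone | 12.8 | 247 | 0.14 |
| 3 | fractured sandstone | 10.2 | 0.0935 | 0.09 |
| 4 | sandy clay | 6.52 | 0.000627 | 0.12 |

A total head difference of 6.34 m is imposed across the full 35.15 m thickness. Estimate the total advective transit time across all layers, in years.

17.6

With flow normal to the layers, continuity requires the same specific discharge q through every layer.
Σ(b_i/K_i) = 5.63/2.33 + 12.8/247 + 10.2/0.0935 + 6.52/0.000627 = 10510 d.
q = Δh / Σ(b_i/K_i) = 6.34 / 10510 = 0.0006032 m/day.
In each layer the seepage velocity is v_i = q/n_i, so the layer transit time is t_i = b_i·n_i / q:
  layer 1 (weathered basalt): t_1 = 5.63 × 0.07 / 0.0006032 = 653.3 d
  layer 2 (karst limestone): t_2 = 12.8 × 0.14 / 0.0006032 = 2971 d
  layer 3 (fractured sandstone): t_3 = 10.2 × 0.09 / 0.0006032 = 1522 d
  layer 4 (sandy clay): t_4 = 6.52 × 0.12 / 0.0006032 = 1297 d
Total t = Σ t_i = 6443 days = 17.64 years.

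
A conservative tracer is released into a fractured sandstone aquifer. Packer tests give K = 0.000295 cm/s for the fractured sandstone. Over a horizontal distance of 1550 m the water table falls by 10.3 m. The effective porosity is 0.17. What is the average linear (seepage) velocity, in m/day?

Convert K: 0.000295 cm/s × 864 = 0.2549 m/day.
Hydraulic gradient i = Δh / L = 10.3 / 1550 = 0.006645.
Darcy flux q = K · i = 0.2549 × 0.006645 = 0.001694 m/day.
Seepage velocity v = q / n_e = 0.001694 / 0.17 = 0.009963 m/day.

0.00996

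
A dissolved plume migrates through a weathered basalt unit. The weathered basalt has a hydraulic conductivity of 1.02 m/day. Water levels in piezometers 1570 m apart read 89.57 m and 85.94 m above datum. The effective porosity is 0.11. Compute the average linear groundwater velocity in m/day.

Hydraulic gradient i = (89.57 − 85.94) / 1570 = 3.63 / 1570 = 0.002312.
Darcy flux q = K · i = 1.020 × 0.002312 = 0.002358 m/day.
Seepage velocity v = q / n_e = 0.002358 / 0.11 = 0.02144 m/day.

0.0214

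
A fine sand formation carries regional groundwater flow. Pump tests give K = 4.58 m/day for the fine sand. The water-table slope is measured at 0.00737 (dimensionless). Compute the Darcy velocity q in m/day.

Hydraulic gradient i = 0.00737.
Specific discharge q = K · i = 4.580 × 0.007370 = 0.03375 m/day.

0.0338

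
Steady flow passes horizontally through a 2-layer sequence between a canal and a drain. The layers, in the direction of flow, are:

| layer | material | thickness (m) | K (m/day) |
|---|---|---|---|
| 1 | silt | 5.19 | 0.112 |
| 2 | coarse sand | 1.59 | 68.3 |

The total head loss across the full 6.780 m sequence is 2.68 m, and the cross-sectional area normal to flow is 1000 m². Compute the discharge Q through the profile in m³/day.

Flow is perpendicular to layering, so the layers act in series and the equivalent K is the thickness-weighted harmonic mean.
Total thickness L = 5.19 + 1.59 = 6.780 m.
Σ(b_i/K_i) = 5.19/0.112 + 1.59/68.3 = 46.36 d.
K_eq = L / Σ(b_i/K_i) = 6.780 / 46.36 = 0.1462 m/day.
Q = K_eq · A · (Δh/L) = 0.1462 × 1000 × (2.68/6.780) = 57.81 m³/day.

57.8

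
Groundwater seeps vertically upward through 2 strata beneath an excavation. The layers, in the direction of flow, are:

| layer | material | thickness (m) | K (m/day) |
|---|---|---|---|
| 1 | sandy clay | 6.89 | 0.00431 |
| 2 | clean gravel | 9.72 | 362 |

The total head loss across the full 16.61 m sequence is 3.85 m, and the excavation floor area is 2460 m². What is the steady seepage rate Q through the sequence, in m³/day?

5.92

Flow is perpendicular to layering, so the layers act in series and the equivalent K is the thickness-weighted harmonic mean.
Total thickness L = 6.89 + 9.72 = 16.61 m.
Σ(b_i/K_i) = 6.89/0.00431 + 9.72/362 = 1599 d.
K_eq = L / Σ(b_i/K_i) = 16.61 / 1599 = 0.01039 m/day.
Q = K_eq · A · (Δh/L) = 0.01039 × 2460 × (3.85/16.61) = 5.924 m³/day.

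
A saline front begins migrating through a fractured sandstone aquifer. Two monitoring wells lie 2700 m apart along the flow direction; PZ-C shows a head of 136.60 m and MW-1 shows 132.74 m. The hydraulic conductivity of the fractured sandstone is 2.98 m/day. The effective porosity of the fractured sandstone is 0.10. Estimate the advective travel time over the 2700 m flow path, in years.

174

Hydraulic gradient i = (136.60 − 132.74) / 2700 = 3.86 / 2700 = 0.001430.
Darcy flux q = K · i = 2.980 × 0.001430 = 0.004260 m/day.
Seepage velocity v = q / n_e = 0.004260 / 0.10 = 0.04260 m/day.
Travel time t = L / v = 2700 / 0.04260 = 63376 days = 173.5 years.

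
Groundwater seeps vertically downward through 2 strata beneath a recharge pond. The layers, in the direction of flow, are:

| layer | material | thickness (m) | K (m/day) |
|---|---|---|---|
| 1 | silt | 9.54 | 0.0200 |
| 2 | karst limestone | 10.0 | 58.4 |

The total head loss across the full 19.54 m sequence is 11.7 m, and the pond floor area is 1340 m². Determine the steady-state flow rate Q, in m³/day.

32.9

Flow is perpendicular to layering, so the layers act in series and the equivalent K is the thickness-weighted harmonic mean.
Total thickness L = 9.54 + 10.0 = 19.54 m.
Σ(b_i/K_i) = 9.54/0.0200 + 10.0/58.4 = 477.2 d.
K_eq = L / Σ(b_i/K_i) = 19.54 / 477.2 = 0.04095 m/day.
Q = K_eq · A · (Δh/L) = 0.04095 × 1340 × (11.7/19.54) = 32.86 m³/day.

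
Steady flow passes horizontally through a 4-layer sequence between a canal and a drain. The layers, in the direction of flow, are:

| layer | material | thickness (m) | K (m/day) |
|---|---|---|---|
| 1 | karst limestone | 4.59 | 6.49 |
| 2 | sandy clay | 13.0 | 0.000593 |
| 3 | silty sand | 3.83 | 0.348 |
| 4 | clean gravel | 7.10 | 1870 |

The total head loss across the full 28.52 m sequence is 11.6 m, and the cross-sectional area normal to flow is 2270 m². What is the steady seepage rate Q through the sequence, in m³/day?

1.20

Flow is perpendicular to layering, so the layers act in series and the equivalent K is the thickness-weighted harmonic mean.
Total thickness L = 4.59 + 13.0 + 3.83 + 7.10 = 28.52 m.
Σ(b_i/K_i) = 4.59/6.49 + 13.0/0.000593 + 3.83/0.348 + 7.10/1870 = 21934 d.
K_eq = L / Σ(b_i/K_i) = 28.52 / 21934 = 0.001300 m/day.
Q = K_eq · A · (Δh/L) = 0.001300 × 2270 × (11.6/28.52) = 1.201 m³/day.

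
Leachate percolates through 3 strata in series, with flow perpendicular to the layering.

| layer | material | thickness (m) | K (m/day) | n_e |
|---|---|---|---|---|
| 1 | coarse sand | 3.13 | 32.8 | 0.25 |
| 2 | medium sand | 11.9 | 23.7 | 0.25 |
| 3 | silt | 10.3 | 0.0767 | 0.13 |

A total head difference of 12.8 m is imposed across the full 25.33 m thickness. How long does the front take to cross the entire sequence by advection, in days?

With flow normal to the layers, continuity requires the same specific discharge q through every layer.
Σ(b_i/K_i) = 3.13/32.8 + 11.9/23.7 + 10.3/0.0767 = 134.9 d.
q = Δh / Σ(b_i/K_i) = 12.8 / 134.9 = 0.09489 m/day.
In each layer the seepage velocity is v_i = q/n_i, so the layer transit time is t_i = b_i·n_i / q:
  layer 1 (coarse sand): t_1 = 3.13 × 0.25 / 0.09489 = 8.246 d
  layer 2 (medium sand): t_2 = 11.9 × 0.25 / 0.09489 = 31.35 d
  layer 3 (silt): t_3 = 10.3 × 0.13 / 0.09489 = 14.11 d
Total t = Σ t_i = 53.71 days.

53.7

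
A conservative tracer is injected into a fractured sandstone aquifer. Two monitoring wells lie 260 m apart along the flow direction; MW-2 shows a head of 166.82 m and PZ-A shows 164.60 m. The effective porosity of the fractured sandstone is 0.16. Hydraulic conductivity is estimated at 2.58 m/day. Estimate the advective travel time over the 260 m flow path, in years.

Hydraulic gradient i = (166.82 − 164.60) / 260 = 2.22 / 260 = 0.008538.
Darcy flux q = K · i = 2.580 × 0.008538 = 0.02203 m/day.
Seepage velocity v = q / n_e = 0.02203 / 0.16 = 0.1377 m/day.
Travel time t = L / v = 260 / 0.1377 = 1888 days = 5.170 years.

5.17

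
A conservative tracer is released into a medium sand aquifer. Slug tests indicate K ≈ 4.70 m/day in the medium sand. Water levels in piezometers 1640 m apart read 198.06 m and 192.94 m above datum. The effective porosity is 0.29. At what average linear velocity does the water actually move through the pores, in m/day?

0.0506

Hydraulic gradient i = (198.06 − 192.94) / 1640 = 5.12 / 1640 = 0.003122.
Darcy flux q = K · i = 4.700 × 0.003122 = 0.01467 m/day.
Seepage velocity v = q / n_e = 0.01467 / 0.29 = 0.05060 m/day.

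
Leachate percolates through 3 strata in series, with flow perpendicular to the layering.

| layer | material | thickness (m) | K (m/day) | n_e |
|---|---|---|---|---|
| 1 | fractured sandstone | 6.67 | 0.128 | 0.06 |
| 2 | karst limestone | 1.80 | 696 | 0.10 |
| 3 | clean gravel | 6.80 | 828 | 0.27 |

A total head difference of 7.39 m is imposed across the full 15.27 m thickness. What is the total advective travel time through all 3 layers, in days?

With flow normal to the layers, continuity requires the same specific discharge q through every layer.
Σ(b_i/K_i) = 6.67/0.128 + 1.80/696 + 6.80/828 = 52.12 d.
q = Δh / Σ(b_i/K_i) = 7.39 / 52.12 = 0.1418 m/day.
In each layer the seepage velocity is v_i = q/n_i, so the layer transit time is t_i = b_i·n_i / q:
  layer 1 (fractured sandstone): t_1 = 6.67 × 0.06 / 0.1418 = 2.823 d
  layer 2 (karst limestone): t_2 = 1.80 × 0.10 / 0.1418 = 1.270 d
  layer 3 (clean gravel): t_3 = 6.80 × 0.27 / 0.1418 = 12.95 d
Total t = Σ t_i = 17.04 days.

17.0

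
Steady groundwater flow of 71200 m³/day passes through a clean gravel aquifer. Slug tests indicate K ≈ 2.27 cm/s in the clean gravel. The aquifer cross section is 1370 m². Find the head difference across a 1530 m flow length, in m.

40.5

Convert K: 2.27 cm/s × 864 = 1961 m/day.
From Q = K·A·i, i = Q / (K·A) = 71200 / (1961 × 1370) = 0.02650.
Head loss Δh = i · L = 0.02650 × 1530 = 40.54 m.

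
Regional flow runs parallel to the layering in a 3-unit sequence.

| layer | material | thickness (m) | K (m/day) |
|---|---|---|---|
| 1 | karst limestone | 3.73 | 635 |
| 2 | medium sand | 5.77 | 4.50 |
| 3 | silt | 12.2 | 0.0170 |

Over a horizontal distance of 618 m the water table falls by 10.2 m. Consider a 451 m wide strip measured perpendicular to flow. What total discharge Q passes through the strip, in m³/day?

Flow is parallel to layering, so each bed carries its own Darcy discharge and the transmissivities add.
Σ(K_i·b_i) = 635×3.73 + 4.50×5.77 + 0.0170×12.2 = 2395 m²/day.
Hydraulic gradient i = Δh / L = 10.2 / 618 = 0.01650.
Q = Σ(K_i·b_i) · W · i = 2395 × 451 × 0.01650 = 17826 m³/day.

17800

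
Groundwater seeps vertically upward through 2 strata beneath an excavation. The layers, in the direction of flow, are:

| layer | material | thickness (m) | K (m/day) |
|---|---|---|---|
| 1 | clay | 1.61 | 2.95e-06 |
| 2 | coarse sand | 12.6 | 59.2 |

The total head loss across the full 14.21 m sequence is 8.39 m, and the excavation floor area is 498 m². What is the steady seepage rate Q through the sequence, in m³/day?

0.00766

Flow is perpendicular to layering, so the layers act in series and the equivalent K is the thickness-weighted harmonic mean.
Total thickness L = 1.61 + 12.6 = 14.21 m.
Σ(b_i/K_i) = 1.61/2.95e-06 + 12.6/59.2 = 5.458e+05 d.
K_eq = L / Σ(b_i/K_i) = 14.21 / 5.458e+05 = 2.604e-05 m/day.
Q = K_eq · A · (Δh/L) = 2.604e-05 × 498 × (8.39/14.21) = 0.007656 m³/day.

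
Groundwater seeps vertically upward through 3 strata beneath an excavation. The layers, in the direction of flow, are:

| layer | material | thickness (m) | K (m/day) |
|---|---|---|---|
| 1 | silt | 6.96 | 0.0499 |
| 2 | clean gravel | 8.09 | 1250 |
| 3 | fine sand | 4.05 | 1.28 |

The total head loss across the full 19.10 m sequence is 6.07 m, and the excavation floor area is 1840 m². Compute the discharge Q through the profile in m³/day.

78.3

Flow is perpendicular to layering, so the layers act in series and the equivalent K is the thickness-weighted harmonic mean.
Total thickness L = 6.96 + 8.09 + 4.05 = 19.10 m.
Σ(b_i/K_i) = 6.96/0.0499 + 8.09/1250 + 4.05/1.28 = 142.6 d.
K_eq = L / Σ(b_i/K_i) = 19.10 / 142.6 = 0.1339 m/day.
Q = K_eq · A · (Δh/L) = 0.1339 × 1840 × (6.07/19.10) = 78.30 m³/day.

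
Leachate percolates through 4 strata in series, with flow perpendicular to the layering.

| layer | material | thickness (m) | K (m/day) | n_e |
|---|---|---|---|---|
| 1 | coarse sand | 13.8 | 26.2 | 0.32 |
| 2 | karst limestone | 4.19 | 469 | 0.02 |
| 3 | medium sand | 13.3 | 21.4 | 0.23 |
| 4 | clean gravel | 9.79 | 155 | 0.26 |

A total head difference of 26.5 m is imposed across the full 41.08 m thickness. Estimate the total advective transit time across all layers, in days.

0.465

With flow normal to the layers, continuity requires the same specific discharge q through every layer.
Σ(b_i/K_i) = 13.8/26.2 + 4.19/469 + 13.3/21.4 + 9.79/155 = 1.220 d.
q = Δh / Σ(b_i/K_i) = 26.5 / 1.220 = 21.72 m/day.
In each layer the seepage velocity is v_i = q/n_i, so the layer transit time is t_i = b_i·n_i / q:
  layer 1 (coarse sand): t_1 = 13.8 × 0.32 / 21.72 = 0.2034 d
  layer 2 (karst limestone): t_2 = 4.19 × 0.02 / 21.72 = 0.003859 d
  layer 3 (medium sand): t_3 = 13.3 × 0.23 / 21.72 = 0.1409 d
  layer 4 (clean gravel): t_4 = 9.79 × 0.26 / 21.72 = 0.1172 d
Total t = Σ t_i = 0.4653 days.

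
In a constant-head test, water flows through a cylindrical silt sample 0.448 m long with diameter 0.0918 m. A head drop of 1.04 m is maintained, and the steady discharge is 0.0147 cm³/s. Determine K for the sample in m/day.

Cross-sectional area A = π·(d/2)² = π × (0.0918/2)² = 0.006619 m².
Convert discharge: 0.0147 cm³/s = 1.470e-08 m³/s.
Darcy's law rearranged: K = Q·L / (A·Δh) = 1.470e-08 × 0.448 / (0.006619 × 1.04) = 9.567e-07 m/s = 0.08266 m/day.

0.0827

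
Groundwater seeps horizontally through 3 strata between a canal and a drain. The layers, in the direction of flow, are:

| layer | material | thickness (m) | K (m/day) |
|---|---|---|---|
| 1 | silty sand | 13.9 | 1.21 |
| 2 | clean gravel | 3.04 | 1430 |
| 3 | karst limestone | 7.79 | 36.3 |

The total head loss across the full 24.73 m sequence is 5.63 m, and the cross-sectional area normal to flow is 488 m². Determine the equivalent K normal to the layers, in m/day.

2.11

Flow is perpendicular to layering, so the layers act in series and the equivalent K is the thickness-weighted harmonic mean.
Total thickness L = 13.9 + 3.04 + 7.79 = 24.73 m.
Σ(b_i/K_i) = 13.9/1.21 + 3.04/1430 + 7.79/36.3 = 11.70 d.
K_eq = L / Σ(b_i/K_i) = 24.73 / 11.70 = 2.113 m/day.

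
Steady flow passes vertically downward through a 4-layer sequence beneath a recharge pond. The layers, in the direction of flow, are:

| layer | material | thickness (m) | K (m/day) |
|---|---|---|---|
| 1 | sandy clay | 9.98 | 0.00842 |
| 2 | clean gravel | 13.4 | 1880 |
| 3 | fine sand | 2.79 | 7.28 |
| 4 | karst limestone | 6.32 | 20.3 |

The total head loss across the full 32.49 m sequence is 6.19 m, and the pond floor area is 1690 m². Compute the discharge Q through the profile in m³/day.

Flow is perpendicular to layering, so the layers act in series and the equivalent K is the thickness-weighted harmonic mean.
Total thickness L = 9.98 + 13.4 + 2.79 + 6.32 = 32.49 m.
Σ(b_i/K_i) = 9.98/0.00842 + 13.4/1880 + 2.79/7.28 + 6.32/20.3 = 1186 d.
K_eq = L / Σ(b_i/K_i) = 32.49 / 1186 = 0.02740 m/day.
Q = K_eq · A · (Δh/L) = 0.02740 × 1690 × (6.19/32.49) = 8.821 m³/day.

8.82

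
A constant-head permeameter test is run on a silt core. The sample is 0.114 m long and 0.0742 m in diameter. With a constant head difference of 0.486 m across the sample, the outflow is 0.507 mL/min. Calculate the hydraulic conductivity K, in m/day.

0.0396

Cross-sectional area A = π·(d/2)² = π × (0.0742/2)² = 0.004324 m².
Convert discharge: 0.507 mL/min = 8.450e-09 m³/s.
Darcy's law rearranged: K = Q·L / (A·Δh) = 8.450e-09 × 0.114 / (0.004324 × 0.486) = 4.584e-07 m/s = 0.03960 m/day.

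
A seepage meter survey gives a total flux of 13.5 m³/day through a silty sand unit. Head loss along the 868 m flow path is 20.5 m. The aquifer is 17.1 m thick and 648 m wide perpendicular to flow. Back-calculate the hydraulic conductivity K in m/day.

Cross-sectional area A = 648 × 17.1 = 11081 m².
Hydraulic gradient i = Δh / L = 20.5 / 868 = 0.02362.
From Q = K·A·i, K = Q / (A·i) = 13.5 / (11081 × 0.02362) = 0.05159 m/day.

0.0516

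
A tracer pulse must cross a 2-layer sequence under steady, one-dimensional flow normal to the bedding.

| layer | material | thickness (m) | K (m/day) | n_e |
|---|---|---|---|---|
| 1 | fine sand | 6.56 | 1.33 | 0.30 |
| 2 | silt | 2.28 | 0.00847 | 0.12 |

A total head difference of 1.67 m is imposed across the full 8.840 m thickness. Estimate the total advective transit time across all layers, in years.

With flow normal to the layers, continuity requires the same specific discharge q through every layer.
Σ(b_i/K_i) = 6.56/1.33 + 2.28/0.00847 = 274.1 d.
q = Δh / Σ(b_i/K_i) = 1.67 / 274.1 = 0.006092 m/day.
In each layer the seepage velocity is v_i = q/n_i, so the layer transit time is t_i = b_i·n_i / q:
  layer 1 (fine sand): t_1 = 6.56 × 0.30 / 0.006092 = 323.0 d
  layer 2 (silt): t_2 = 2.28 × 0.12 / 0.006092 = 44.91 d
Total t = Σ t_i = 367.9 days = 1.007 years.

1.01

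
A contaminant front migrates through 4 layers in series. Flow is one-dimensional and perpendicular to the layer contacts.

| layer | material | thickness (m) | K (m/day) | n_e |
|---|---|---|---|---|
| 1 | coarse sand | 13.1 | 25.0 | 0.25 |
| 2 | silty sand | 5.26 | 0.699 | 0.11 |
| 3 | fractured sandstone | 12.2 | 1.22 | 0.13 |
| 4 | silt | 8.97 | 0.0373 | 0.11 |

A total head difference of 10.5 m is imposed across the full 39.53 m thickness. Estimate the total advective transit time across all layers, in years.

0.433

With flow normal to the layers, continuity requires the same specific discharge q through every layer.
Σ(b_i/K_i) = 13.1/25.0 + 5.26/0.699 + 12.2/1.22 + 8.97/0.0373 = 258.5 d.
q = Δh / Σ(b_i/K_i) = 10.5 / 258.5 = 0.04061 m/day.
In each layer the seepage velocity is v_i = q/n_i, so the layer transit time is t_i = b_i·n_i / q:
  layer 1 (coarse sand): t_1 = 13.1 × 0.25 / 0.04061 = 80.64 d
  layer 2 (silty sand): t_2 = 5.26 × 0.11 / 0.04061 = 14.25 d
  layer 3 (fractured sandstone): t_3 = 12.2 × 0.13 / 0.04061 = 39.05 d
  layer 4 (silt): t_4 = 8.97 × 0.11 / 0.04061 = 24.29 d
Total t = Σ t_i = 158.2 days = 0.4332 years.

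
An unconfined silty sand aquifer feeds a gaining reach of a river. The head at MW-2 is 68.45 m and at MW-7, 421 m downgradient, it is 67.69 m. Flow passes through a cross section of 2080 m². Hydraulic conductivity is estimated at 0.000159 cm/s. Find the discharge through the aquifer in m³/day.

Convert K: 0.000159 cm/s × 864 = 0.1374 m/day.
Hydraulic gradient i = (68.45 − 67.69) / 421 = 0.76 / 421 = 0.001805.
Darcy's law: Q = K · A · i = 0.1374 × 2080 × 0.001805 = 0.5158 m³/day.

0.516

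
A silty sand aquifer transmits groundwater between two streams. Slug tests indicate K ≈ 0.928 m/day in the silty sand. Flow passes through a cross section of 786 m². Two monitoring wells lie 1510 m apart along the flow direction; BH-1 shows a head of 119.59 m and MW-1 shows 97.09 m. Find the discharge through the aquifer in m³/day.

10.9

Hydraulic gradient i = (119.59 − 97.09) / 1510 = 22.5 / 1510 = 0.01490.
Darcy's law: Q = K · A · i = 0.9280 × 786.0 × 0.01490 = 10.87 m³/day.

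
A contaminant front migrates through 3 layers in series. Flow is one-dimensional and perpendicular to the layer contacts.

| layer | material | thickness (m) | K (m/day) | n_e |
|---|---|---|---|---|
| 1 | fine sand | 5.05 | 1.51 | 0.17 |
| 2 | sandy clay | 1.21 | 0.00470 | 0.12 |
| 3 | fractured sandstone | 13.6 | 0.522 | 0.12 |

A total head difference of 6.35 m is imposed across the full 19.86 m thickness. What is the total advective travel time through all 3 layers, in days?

119

With flow normal to the layers, continuity requires the same specific discharge q through every layer.
Σ(b_i/K_i) = 5.05/1.51 + 1.21/0.00470 + 13.6/0.522 = 286.8 d.
q = Δh / Σ(b_i/K_i) = 6.35 / 286.8 = 0.02214 m/day.
In each layer the seepage velocity is v_i = q/n_i, so the layer transit time is t_i = b_i·n_i / q:
  layer 1 (fine sand): t_1 = 5.05 × 0.17 / 0.02214 = 38.78 d
  layer 2 (sandy clay): t_2 = 1.21 × 0.12 / 0.02214 = 6.559 d
  layer 3 (fractured sandstone): t_3 = 13.6 × 0.12 / 0.02214 = 73.72 d
Total t = Σ t_i = 119.1 days.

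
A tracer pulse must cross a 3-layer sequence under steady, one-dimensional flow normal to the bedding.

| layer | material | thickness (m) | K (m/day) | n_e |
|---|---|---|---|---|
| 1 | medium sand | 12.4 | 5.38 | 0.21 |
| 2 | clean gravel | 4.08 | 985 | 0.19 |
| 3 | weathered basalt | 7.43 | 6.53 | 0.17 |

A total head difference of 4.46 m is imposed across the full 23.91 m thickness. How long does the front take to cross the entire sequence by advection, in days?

3.59

With flow normal to the layers, continuity requires the same specific discharge q through every layer.
Σ(b_i/K_i) = 12.4/5.38 + 4.08/985 + 7.43/6.53 = 3.447 d.
q = Δh / Σ(b_i/K_i) = 4.46 / 3.447 = 1.294 m/day.
In each layer the seepage velocity is v_i = q/n_i, so the layer transit time is t_i = b_i·n_i / q:
  layer 1 (medium sand): t_1 = 12.4 × 0.21 / 1.294 = 2.012 d
  layer 2 (clean gravel): t_2 = 4.08 × 0.19 / 1.294 = 0.5991 d
  layer 3 (weathered basalt): t_3 = 7.43 × 0.17 / 1.294 = 0.9762 d
Total t = Σ t_i = 3.588 days.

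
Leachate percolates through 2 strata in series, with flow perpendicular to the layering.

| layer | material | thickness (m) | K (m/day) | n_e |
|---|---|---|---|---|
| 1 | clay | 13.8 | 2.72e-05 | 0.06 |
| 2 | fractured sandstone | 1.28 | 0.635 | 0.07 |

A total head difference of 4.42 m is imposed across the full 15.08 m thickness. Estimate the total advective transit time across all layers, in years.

With flow normal to the layers, continuity requires the same specific discharge q through every layer.
Σ(b_i/K_i) = 13.8/2.72e-05 + 1.28/0.635 = 5.074e+05 d.
q = Δh / Σ(b_i/K_i) = 4.42 / 5.074e+05 = 8.712e-06 m/day.
In each layer the seepage velocity is v_i = q/n_i, so the layer transit time is t_i = b_i·n_i / q:
  layer 1 (clay): t_1 = 13.8 × 0.06 / 8.712e-06 = 95043 d
  layer 2 (fractured sandstone): t_2 = 1.28 × 0.07 / 8.712e-06 = 10285 d
Total t = Σ t_i = 1.053e+05 days = 288.4 years.

288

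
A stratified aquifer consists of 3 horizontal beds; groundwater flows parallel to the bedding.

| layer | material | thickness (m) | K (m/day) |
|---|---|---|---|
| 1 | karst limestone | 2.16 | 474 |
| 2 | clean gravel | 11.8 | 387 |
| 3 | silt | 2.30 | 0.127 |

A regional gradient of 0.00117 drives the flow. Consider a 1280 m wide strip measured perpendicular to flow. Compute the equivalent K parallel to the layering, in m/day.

344

Flow is parallel to layering, so each bed carries its own Darcy discharge and the transmissivities add.
Σ(K_i·b_i) = 474×2.16 + 387×11.8 + 0.127×2.30 = 5591 m²/day.
Total thickness b = 16.26 m, so K_eq = Σ(K_i·b_i)/b = 343.8 m/day.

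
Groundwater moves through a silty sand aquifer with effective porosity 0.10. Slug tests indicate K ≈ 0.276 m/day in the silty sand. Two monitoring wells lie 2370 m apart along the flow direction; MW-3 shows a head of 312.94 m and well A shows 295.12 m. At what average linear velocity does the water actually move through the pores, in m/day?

0.0208

Hydraulic gradient i = (312.94 − 295.12) / 2370 = 17.82 / 2370 = 0.007519.
Darcy flux q = K · i = 0.2760 × 0.007519 = 0.002075 m/day.
Seepage velocity v = q / n_e = 0.002075 / 0.10 = 0.02075 m/day.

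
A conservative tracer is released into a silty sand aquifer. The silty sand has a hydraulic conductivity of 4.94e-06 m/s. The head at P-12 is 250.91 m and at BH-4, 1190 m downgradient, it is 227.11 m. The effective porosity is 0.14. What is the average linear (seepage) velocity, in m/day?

Convert K: 4.94e-06 m/s × 86400 = 0.4268 m/day.
Hydraulic gradient i = (250.91 − 227.11) / 1190 = 23.8 / 1190 = 0.02000.
Darcy flux q = K · i = 0.4268 × 0.02000 = 0.008536 m/day.
Seepage velocity v = q / n_e = 0.008536 / 0.14 = 0.06097 m/day.

0.0610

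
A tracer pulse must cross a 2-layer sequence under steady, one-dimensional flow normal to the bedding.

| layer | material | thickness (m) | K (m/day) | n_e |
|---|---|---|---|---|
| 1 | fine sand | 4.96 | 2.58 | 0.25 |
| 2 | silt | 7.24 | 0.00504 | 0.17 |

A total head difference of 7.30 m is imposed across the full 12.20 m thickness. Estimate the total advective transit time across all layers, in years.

1.33

With flow normal to the layers, continuity requires the same specific discharge q through every layer.
Σ(b_i/K_i) = 4.96/2.58 + 7.24/0.00504 = 1438 d.
q = Δh / Σ(b_i/K_i) = 7.30 / 1438 = 0.005075 m/day.
In each layer the seepage velocity is v_i = q/n_i, so the layer transit time is t_i = b_i·n_i / q:
  layer 1 (fine sand): t_1 = 4.96 × 0.25 / 0.005075 = 244.3 d
  layer 2 (silt): t_2 = 7.24 × 0.17 / 0.005075 = 242.5 d
Total t = Σ t_i = 486.9 days = 1.333 years.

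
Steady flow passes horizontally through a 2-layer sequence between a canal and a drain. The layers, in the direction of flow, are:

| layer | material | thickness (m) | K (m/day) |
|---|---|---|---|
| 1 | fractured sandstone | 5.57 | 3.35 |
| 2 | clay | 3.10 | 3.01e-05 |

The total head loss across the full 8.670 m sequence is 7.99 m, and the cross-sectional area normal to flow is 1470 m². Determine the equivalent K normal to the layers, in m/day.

Flow is perpendicular to layering, so the layers act in series and the equivalent K is the thickness-weighted harmonic mean.
Total thickness L = 5.57 + 3.10 = 8.670 m.
Σ(b_i/K_i) = 5.57/3.35 + 3.10/3.01e-05 = 1.030e+05 d.
K_eq = L / Σ(b_i/K_i) = 8.670 / 1.030e+05 = 8.418e-05 m/day.

8.42e-05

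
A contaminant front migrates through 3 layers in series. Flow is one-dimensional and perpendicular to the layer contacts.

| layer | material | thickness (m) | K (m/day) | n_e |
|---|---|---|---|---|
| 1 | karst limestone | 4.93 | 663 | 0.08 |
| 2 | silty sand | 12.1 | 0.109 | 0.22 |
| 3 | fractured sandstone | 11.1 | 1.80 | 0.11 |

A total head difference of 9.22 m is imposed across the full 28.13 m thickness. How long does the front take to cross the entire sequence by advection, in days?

With flow normal to the layers, continuity requires the same specific discharge q through every layer.
Σ(b_i/K_i) = 4.93/663 + 12.1/0.109 + 11.1/1.80 = 117.2 d.
q = Δh / Σ(b_i/K_i) = 9.22 / 117.2 = 0.07868 m/day.
In each layer the seepage velocity is v_i = q/n_i, so the layer transit time is t_i = b_i·n_i / q:
  layer 1 (karst limestone): t_1 = 4.93 × 0.08 / 0.07868 = 5.013 d
  layer 2 (silty sand): t_2 = 12.1 × 0.22 / 0.07868 = 33.83 d
  layer 3 (fractured sandstone): t_3 = 11.1 × 0.11 / 0.07868 = 15.52 d
Total t = Σ t_i = 54.36 days.

54.4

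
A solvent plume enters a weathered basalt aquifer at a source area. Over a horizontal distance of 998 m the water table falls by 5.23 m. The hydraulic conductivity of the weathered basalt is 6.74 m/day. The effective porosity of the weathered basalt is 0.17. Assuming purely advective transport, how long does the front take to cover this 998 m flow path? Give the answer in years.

Hydraulic gradient i = Δh / L = 5.23 / 998 = 0.005240.
Darcy flux q = K · i = 6.740 × 0.005240 = 0.03532 m/day.
Seepage velocity v = q / n_e = 0.03532 / 0.17 = 0.2078 m/day.
Travel time t = L / v = 998 / 0.2078 = 4803 days = 13.15 years.

13.2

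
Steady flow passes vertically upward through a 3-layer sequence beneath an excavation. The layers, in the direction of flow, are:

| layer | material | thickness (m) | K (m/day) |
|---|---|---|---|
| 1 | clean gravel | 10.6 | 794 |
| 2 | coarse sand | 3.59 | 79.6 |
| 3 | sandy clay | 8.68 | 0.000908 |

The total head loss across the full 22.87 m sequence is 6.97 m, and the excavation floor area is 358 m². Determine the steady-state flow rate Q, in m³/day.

Flow is perpendicular to layering, so the layers act in series and the equivalent K is the thickness-weighted harmonic mean.
Total thickness L = 10.6 + 3.59 + 8.68 = 22.87 m.
Σ(b_i/K_i) = 10.6/794 + 3.59/79.6 + 8.68/0.000908 = 9560 d.
K_eq = L / Σ(b_i/K_i) = 22.87 / 9560 = 0.002392 m/day.
Q = K_eq · A · (Δh/L) = 0.002392 × 358 × (6.97/22.87) = 0.2610 m³/day.

0.261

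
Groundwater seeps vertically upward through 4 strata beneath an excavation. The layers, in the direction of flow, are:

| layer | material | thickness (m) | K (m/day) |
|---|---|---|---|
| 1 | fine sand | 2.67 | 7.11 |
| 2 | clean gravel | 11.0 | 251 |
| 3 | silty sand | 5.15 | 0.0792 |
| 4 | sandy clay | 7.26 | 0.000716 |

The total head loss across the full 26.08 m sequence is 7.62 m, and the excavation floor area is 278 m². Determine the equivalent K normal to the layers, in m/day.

0.00256

Flow is perpendicular to layering, so the layers act in series and the equivalent K is the thickness-weighted harmonic mean.
Total thickness L = 2.67 + 11.0 + 5.15 + 7.26 = 26.08 m.
Σ(b_i/K_i) = 2.67/7.11 + 11.0/251 + 5.15/0.0792 + 7.26/0.000716 = 10205 d.
K_eq = L / Σ(b_i/K_i) = 26.08 / 10205 = 0.002556 m/day.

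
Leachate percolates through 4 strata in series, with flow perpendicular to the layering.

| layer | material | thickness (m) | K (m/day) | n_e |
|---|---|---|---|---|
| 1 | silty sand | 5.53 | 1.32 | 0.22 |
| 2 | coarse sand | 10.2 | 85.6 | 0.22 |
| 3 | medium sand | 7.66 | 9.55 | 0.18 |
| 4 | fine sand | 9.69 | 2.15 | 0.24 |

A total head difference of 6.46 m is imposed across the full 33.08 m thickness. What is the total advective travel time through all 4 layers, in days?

With flow normal to the layers, continuity requires the same specific discharge q through every layer.
Σ(b_i/K_i) = 5.53/1.32 + 10.2/85.6 + 7.66/9.55 + 9.69/2.15 = 9.618 d.
q = Δh / Σ(b_i/K_i) = 6.46 / 9.618 = 0.6717 m/day.
In each layer the seepage velocity is v_i = q/n_i, so the layer transit time is t_i = b_i·n_i / q:
  layer 1 (silty sand): t_1 = 5.53 × 0.22 / 0.6717 = 1.811 d
  layer 2 (coarse sand): t_2 = 10.2 × 0.22 / 0.6717 = 3.341 d
  layer 3 (medium sand): t_3 = 7.66 × 0.18 / 0.6717 = 2.053 d
  layer 4 (fine sand): t_4 = 9.69 × 0.24 / 0.6717 = 3.462 d
Total t = Σ t_i = 10.67 days.

10.7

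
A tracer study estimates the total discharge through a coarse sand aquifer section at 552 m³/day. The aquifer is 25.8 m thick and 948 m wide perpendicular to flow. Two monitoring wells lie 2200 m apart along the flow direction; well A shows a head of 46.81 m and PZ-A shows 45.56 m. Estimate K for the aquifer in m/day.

Cross-sectional area A = 948 × 25.8 = 24458 m².
Hydraulic gradient i = (46.81 − 45.56) / 2200 = 1.25 / 2200 = 0.0005682.
From Q = K·A·i, K = Q / (A·i) = 552 / (24458 × 0.0005682) = 39.72 m/day.

39.7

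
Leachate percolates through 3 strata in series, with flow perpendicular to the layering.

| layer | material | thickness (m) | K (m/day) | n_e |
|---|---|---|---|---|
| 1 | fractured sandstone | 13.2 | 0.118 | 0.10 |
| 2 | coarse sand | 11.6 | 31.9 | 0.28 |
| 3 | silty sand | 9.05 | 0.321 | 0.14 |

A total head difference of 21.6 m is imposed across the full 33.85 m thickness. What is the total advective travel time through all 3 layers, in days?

With flow normal to the layers, continuity requires the same specific discharge q through every layer.
Σ(b_i/K_i) = 13.2/0.118 + 11.6/31.9 + 9.05/0.321 = 140.4 d.
q = Δh / Σ(b_i/K_i) = 21.6 / 140.4 = 0.1538 m/day.
In each layer the seepage velocity is v_i = q/n_i, so the layer transit time is t_i = b_i·n_i / q:
  layer 1 (fractured sandstone): t_1 = 13.2 × 0.10 / 0.1538 = 8.581 d
  layer 2 (coarse sand): t_2 = 11.6 × 0.28 / 0.1538 = 21.12 d
  layer 3 (silty sand): t_3 = 9.05 × 0.14 / 0.1538 = 8.237 d
Total t = Σ t_i = 37.93 days.

37.9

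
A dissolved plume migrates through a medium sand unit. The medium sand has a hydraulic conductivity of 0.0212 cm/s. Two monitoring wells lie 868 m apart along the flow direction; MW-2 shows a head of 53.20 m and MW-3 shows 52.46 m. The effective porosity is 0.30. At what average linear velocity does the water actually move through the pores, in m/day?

0.0521

Convert K: 0.0212 cm/s × 864 = 18.32 m/day.
Hydraulic gradient i = (53.20 − 52.46) / 868 = 0.74 / 868 = 0.0008525.
Darcy flux q = K · i = 18.32 × 0.0008525 = 0.01562 m/day.
Seepage velocity v = q / n_e = 0.01562 / 0.30 = 0.05205 m/day.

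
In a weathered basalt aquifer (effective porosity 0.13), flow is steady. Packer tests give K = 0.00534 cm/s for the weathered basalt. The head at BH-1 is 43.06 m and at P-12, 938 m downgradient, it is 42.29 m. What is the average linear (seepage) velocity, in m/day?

0.0291

Convert K: 0.00534 cm/s × 864 = 4.614 m/day.
Hydraulic gradient i = (43.06 − 42.29) / 938 = 0.77 / 938 = 0.0008209.
Darcy flux q = K · i = 4.614 × 0.0008209 = 0.003787 m/day.
Seepage velocity v = q / n_e = 0.003787 / 0.13 = 0.02913 m/day.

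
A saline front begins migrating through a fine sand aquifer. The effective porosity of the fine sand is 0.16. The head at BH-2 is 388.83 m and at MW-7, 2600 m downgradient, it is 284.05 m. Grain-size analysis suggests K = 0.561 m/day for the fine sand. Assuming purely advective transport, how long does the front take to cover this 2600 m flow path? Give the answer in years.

50.4

Hydraulic gradient i = (388.83 − 284.05) / 2600 = 104.78 / 2600 = 0.04030.
Darcy flux q = K · i = 0.5610 × 0.04030 = 0.02261 m/day.
Seepage velocity v = q / n_e = 0.02261 / 0.16 = 0.1413 m/day.
Travel time t = L / v = 2600 / 0.1413 = 18400 days = 50.38 years.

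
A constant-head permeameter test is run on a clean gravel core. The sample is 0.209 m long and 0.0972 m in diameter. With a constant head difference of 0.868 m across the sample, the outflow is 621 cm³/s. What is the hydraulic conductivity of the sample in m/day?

1740

Cross-sectional area A = π·(d/2)² = π × (0.0972/2)² = 0.007420 m².
Convert discharge: 621 cm³/s = 0.0006210 m³/s.
Darcy's law rearranged: K = Q·L / (A·Δh) = 0.0006210 × 0.209 / (0.007420 × 0.868) = 0.02015 m/s = 1741 m/day.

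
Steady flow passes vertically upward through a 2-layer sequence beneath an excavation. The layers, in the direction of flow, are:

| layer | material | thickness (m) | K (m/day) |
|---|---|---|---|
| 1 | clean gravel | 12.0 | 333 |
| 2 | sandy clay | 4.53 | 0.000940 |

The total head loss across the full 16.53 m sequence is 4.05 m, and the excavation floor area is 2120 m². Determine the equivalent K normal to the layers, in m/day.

Flow is perpendicular to layering, so the layers act in series and the equivalent K is the thickness-weighted harmonic mean.
Total thickness L = 12.0 + 4.53 = 16.53 m.
Σ(b_i/K_i) = 12.0/333 + 4.53/0.000940 = 4819 d.
K_eq = L / Σ(b_i/K_i) = 16.53 / 4819 = 0.003430 m/day.

0.00343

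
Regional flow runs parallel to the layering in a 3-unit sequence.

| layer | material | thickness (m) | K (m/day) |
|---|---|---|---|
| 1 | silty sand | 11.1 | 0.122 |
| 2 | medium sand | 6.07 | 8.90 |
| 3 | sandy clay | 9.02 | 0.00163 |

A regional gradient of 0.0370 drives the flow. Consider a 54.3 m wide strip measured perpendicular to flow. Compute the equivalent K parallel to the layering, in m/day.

Flow is parallel to layering, so each bed carries its own Darcy discharge and the transmissivities add.
Σ(K_i·b_i) = 0.122×11.1 + 8.90×6.07 + 0.00163×9.02 = 55.39 m²/day.
Total thickness b = 26.19 m, so K_eq = Σ(K_i·b_i)/b = 2.115 m/day.

2.12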